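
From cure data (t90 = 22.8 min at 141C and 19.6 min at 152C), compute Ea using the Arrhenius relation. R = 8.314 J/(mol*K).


T1 = 414.15 K, T2 = 425.15 K
1/T1 - 1/T2 = 6.2473e-05
ln(t1/t2) = ln(22.8/19.6) = 0.1512
Ea = 8.314 * 0.1512 / 6.2473e-05 = 20126.0210 J/mol
Ea = 20.13 kJ/mol

20.13 kJ/mol


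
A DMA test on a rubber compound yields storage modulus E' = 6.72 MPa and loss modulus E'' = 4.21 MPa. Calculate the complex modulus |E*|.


|E*| = sqrt(E'^2 + E''^2)
= sqrt(6.72^2 + 4.21^2)
= sqrt(45.1584 + 17.7241)
= 7.93 MPa

7.93 MPa


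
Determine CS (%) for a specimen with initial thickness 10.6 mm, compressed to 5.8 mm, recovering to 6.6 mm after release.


CS = (t0 - recovered) / (t0 - ts) * 100
= (10.6 - 6.6) / (10.6 - 5.8) * 100
= 4.0 / 4.8 * 100
= 83.3%

83.3%


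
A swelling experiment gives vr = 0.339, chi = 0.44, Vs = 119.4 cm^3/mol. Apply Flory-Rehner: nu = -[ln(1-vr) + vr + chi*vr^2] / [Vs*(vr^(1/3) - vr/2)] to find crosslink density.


ln(1 - vr) = ln(1 - 0.339) = -0.4140
Numerator = -((-0.4140) + 0.339 + 0.44 * 0.339^2) = 0.0244
Denominator = 119.4 * (0.339^(1/3) - 0.339/2) = 63.0155
nu = 0.0244 / 63.0155 = 3.8778e-04 mol/cm^3

3.8778e-04 mol/cm^3


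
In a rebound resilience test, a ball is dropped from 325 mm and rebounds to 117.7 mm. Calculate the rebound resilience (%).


Resilience = h_rebound / h_drop * 100
= 117.7 / 325 * 100
= 36.2%

36.2%


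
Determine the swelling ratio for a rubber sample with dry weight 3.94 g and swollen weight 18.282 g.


Q = W_swollen / W_dry
Q = 18.282 / 3.94
Q = 4.64

Q = 4.64


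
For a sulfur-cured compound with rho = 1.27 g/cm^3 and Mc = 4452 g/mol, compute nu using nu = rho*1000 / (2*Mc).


nu = rho * 1000 / (2 * Mc)
nu = 1.27 * 1000 / (2 * 4452)
nu = 1270.0 / 8904
nu = 0.1426 mol/L

0.1426 mol/L


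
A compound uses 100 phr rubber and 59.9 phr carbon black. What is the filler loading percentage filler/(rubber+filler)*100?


Filler % = filler / (rubber + filler) * 100
= 59.9 / (100 + 59.9) * 100
= 59.9 / 159.9 * 100
= 37.46%

37.46%


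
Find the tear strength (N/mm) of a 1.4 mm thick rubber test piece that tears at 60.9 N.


Tear strength = force / thickness
= 60.9 / 1.4
= 43.5 N/mm

43.5 N/mm


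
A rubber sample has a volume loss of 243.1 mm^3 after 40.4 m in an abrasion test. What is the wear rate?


Rate = volume_loss / distance
= 243.1 / 40.4
= 6.017 mm^3/m

6.017 mm^3/m


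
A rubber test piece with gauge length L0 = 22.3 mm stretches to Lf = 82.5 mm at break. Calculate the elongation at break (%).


Elongation = (Lf - L0) / L0 * 100
= (82.5 - 22.3) / 22.3 * 100
= 60.2 / 22.3 * 100
= 270.0%

270.0%


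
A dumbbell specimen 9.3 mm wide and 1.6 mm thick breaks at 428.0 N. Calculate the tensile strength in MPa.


Area = width * thickness = 9.3 * 1.6 = 14.88 mm^2
TS = force / area = 428.0 / 14.88 = 28.76 MPa

28.76 MPa


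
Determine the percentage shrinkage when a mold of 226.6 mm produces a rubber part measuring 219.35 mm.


Shrinkage = (mold - part) / mold * 100
= (226.6 - 219.35) / 226.6 * 100
= 7.25 / 226.6 * 100
= 3.2%

3.2%


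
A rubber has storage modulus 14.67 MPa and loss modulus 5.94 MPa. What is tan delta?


tan delta = E'' / E'
= 5.94 / 14.67
= 0.4049

tan delta = 0.4049


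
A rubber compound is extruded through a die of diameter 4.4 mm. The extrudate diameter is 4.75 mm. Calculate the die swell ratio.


Die swell ratio = D_extrudate / D_die
= 4.75 / 4.4
= 1.08

Die swell = 1.08


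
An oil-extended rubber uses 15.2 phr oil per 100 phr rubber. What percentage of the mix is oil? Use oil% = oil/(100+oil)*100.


Oil % = oil / (100 + oil) * 100
= 15.2 / (100 + 15.2) * 100
= 15.2 / 115.2 * 100
= 13.19%

13.19%


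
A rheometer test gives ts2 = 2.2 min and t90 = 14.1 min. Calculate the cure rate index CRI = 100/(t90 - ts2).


CRI = 100 / (t90 - ts2)
= 100 / (14.1 - 2.2)
= 100 / 11.9
= 8.4 min^-1

8.4 min^-1


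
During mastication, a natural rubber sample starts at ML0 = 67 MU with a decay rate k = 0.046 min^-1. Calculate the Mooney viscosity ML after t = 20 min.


ML = ML0 * exp(-k * t)
ML = 67 * exp(-0.046 * 20)
ML = 67 * 0.3985
ML = 26.7 MU

26.7 MU


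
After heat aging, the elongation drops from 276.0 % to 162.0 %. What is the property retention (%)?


Retention = aged / original * 100
= 162.0 / 276.0 * 100
= 58.7%

58.7%


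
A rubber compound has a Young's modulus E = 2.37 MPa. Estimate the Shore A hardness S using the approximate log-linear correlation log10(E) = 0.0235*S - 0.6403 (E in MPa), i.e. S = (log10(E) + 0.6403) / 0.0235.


log10(E) = 0.0235*S - 0.6403  =>  S = (log10(E) + 0.6403) / 0.0235
log10(2.37) = 0.374748
S = (0.374748 + 0.6403) / 0.0235 = 1.015048 / 0.0235
S = 43.2

Shore A = 43.2


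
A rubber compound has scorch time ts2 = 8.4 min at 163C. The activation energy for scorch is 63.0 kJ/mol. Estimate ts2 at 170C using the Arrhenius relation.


Convert temperatures: T1 = 163 + 273.15 = 436.15 K, T2 = 170 + 273.15 = 443.15 K
ts2_new = 8.4 * exp(63000 / 8.314 * (1/443.15 - 1/436.15))
1/T2 - 1/T1 = -3.6217e-05
ts2_new = 6.38 min

6.38 min


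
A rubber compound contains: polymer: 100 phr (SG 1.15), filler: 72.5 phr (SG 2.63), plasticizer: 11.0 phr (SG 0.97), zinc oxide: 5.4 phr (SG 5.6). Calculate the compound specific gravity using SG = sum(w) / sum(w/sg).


Sum of weights = 188.9
Volume contributions:
  polymer: 100/1.15 = 86.9565
  filler: 72.5/2.63 = 27.5665
  plasticizer: 11.0/0.97 = 11.3402
  zinc oxide: 5.4/5.6 = 0.9643
Sum of volumes = 126.8276
SG = 188.9 / 126.8276 = 1.489

SG = 1.489


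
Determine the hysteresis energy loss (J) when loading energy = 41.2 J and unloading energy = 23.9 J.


Hysteresis loss = loading - unloading
= 41.2 - 23.9
= 17.3 J

17.3 J


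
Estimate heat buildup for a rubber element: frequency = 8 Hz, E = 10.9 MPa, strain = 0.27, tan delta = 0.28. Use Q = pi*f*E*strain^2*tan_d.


Q = pi * f * E * strain^2 * tan_d
= pi * 8 * 10.9 * 0.27^2 * 0.28
= pi * 8 * 10.9 * 0.0729 * 0.28
= 5.5918

Q = 5.5918


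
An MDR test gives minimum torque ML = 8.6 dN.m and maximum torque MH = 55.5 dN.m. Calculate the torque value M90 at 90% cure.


M90 = ML + 0.9 * (MH - ML)
M90 = 8.6 + 0.9 * (55.5 - 8.6)
M90 = 8.6 + 0.9 * 46.9
M90 = 50.81 dN.m

50.81 dN.m


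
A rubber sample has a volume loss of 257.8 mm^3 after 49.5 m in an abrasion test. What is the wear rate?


Rate = volume_loss / distance
= 257.8 / 49.5
= 5.208 mm^3/m

5.208 mm^3/m


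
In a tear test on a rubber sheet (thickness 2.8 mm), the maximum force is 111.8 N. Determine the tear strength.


Tear strength = force / thickness
= 111.8 / 2.8
= 39.93 N/mm

39.93 N/mm


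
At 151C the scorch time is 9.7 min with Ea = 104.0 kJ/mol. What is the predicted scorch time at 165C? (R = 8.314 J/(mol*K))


Convert temperatures: T1 = 151 + 273.15 = 424.15 K, T2 = 165 + 273.15 = 438.15 K
ts2_new = 9.7 * exp(104000 / 8.314 * (1/438.15 - 1/424.15))
1/T2 - 1/T1 = -7.5333e-05
ts2_new = 3.78 min

3.78 min


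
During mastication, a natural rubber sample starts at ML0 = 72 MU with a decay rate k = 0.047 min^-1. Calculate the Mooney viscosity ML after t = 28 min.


ML = ML0 * exp(-k * t)
ML = 72 * exp(-0.047 * 28)
ML = 72 * 0.2682
ML = 19.31 MU

19.31 MU


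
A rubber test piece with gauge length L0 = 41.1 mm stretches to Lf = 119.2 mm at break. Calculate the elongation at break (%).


Elongation = (Lf - L0) / L0 * 100
= (119.2 - 41.1) / 41.1 * 100
= 78.1 / 41.1 * 100
= 190.0%

190.0%


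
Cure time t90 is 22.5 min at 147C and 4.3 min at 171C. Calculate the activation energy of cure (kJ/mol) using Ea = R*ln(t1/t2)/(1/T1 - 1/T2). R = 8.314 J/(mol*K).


T1 = 420.15 K, T2 = 444.15 K
1/T1 - 1/T2 = 1.2861e-04
ln(t1/t2) = ln(22.5/4.3) = 1.6549
Ea = 8.314 * 1.6549 / 1.2861e-04 = 106980.5051 J/mol
Ea = 106.98 kJ/mol

106.98 kJ/mol


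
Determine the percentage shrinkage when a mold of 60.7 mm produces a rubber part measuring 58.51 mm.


Shrinkage = (mold - part) / mold * 100
= (60.7 - 58.51) / 60.7 * 100
= 2.19 / 60.7 * 100
= 3.61%

3.61%


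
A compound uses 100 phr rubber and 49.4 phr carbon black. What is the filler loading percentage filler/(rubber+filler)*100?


Filler % = filler / (rubber + filler) * 100
= 49.4 / (100 + 49.4) * 100
= 49.4 / 149.4 * 100
= 33.07%

33.07%


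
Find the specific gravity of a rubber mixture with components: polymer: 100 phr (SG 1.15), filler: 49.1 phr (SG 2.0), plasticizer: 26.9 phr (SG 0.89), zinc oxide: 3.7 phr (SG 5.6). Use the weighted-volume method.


Sum of weights = 179.7
Volume contributions:
  polymer: 100/1.15 = 86.9565
  filler: 49.1/2.0 = 24.5500
  plasticizer: 26.9/0.89 = 30.2247
  zinc oxide: 3.7/5.6 = 0.6607
Sum of volumes = 142.3920
SG = 179.7 / 142.3920 = 1.262

SG = 1.262


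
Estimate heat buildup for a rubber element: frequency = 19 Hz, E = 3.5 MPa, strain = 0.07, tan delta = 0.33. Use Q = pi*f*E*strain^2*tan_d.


Q = pi * f * E * strain^2 * tan_d
= pi * 19 * 3.5 * 0.07^2 * 0.33
= pi * 19 * 3.5 * 0.0049 * 0.33
= 0.3378

Q = 0.3378


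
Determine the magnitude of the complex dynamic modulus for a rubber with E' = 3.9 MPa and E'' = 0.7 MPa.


|E*| = sqrt(E'^2 + E''^2)
= sqrt(3.9^2 + 0.7^2)
= sqrt(15.2100 + 0.4900)
= 3.962 MPa

3.962 MPa


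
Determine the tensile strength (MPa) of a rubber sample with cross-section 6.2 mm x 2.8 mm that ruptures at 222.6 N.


Area = width * thickness = 6.2 * 2.8 = 17.36 mm^2
TS = force / area = 222.6 / 17.36 = 12.82 MPa

12.82 MPa


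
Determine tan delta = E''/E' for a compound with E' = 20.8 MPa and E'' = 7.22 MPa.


tan delta = E'' / E'
= 7.22 / 20.8
= 0.3471

tan delta = 0.3471


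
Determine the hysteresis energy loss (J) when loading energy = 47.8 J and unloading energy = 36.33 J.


Hysteresis loss = loading - unloading
= 47.8 - 36.33
= 11.47 J

11.47 J


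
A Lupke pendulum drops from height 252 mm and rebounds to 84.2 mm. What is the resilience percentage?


Resilience = h_rebound / h_drop * 100
= 84.2 / 252 * 100
= 33.4%

33.4%


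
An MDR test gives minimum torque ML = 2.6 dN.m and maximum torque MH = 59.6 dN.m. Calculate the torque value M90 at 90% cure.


M90 = ML + 0.9 * (MH - ML)
M90 = 2.6 + 0.9 * (59.6 - 2.6)
M90 = 2.6 + 0.9 * 57.0
M90 = 53.9 dN.m

53.9 dN.m


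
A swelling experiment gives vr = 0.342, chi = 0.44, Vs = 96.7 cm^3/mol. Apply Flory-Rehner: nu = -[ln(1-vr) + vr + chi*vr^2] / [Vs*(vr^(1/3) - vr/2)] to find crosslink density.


ln(1 - vr) = ln(1 - 0.342) = -0.4186
Numerator = -((-0.4186) + 0.342 + 0.44 * 0.342^2) = 0.0251
Denominator = 96.7 * (0.342^(1/3) - 0.342/2) = 51.0885
nu = 0.0251 / 51.0885 = 4.9103e-04 mol/cm^3

4.9103e-04 mol/cm^3


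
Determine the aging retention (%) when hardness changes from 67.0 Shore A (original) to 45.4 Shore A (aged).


Retention = aged / original * 100
= 45.4 / 67.0 * 100
= 67.8%

67.8%


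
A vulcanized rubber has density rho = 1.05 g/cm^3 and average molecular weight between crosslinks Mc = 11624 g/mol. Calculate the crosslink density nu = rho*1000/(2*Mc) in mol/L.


nu = rho * 1000 / (2 * Mc)
nu = 1.05 * 1000 / (2 * 11624)
nu = 1050.0 / 23248
nu = 0.0452 mol/L

0.0452 mol/L


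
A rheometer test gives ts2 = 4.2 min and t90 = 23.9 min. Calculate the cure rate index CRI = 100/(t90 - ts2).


CRI = 100 / (t90 - ts2)
= 100 / (23.9 - 4.2)
= 100 / 19.7
= 5.08 min^-1

5.08 min^-1


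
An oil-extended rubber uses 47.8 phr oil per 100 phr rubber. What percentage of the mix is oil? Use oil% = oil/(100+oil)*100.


Oil % = oil / (100 + oil) * 100
= 47.8 / (100 + 47.8) * 100
= 47.8 / 147.8 * 100
= 32.34%

32.34%


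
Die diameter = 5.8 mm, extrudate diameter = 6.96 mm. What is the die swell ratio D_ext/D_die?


Die swell ratio = D_extrudate / D_die
= 6.96 / 5.8
= 1.2

Die swell = 1.2


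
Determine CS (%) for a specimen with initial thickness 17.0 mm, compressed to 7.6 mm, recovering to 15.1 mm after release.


CS = (t0 - recovered) / (t0 - ts) * 100
= (17.0 - 15.1) / (17.0 - 7.6) * 100
= 1.9 / 9.4 * 100
= 20.2%

20.2%


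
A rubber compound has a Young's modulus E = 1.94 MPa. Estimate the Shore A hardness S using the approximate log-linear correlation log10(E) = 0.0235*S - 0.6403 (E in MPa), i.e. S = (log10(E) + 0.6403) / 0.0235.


log10(E) = 0.0235*S - 0.6403  =>  S = (log10(E) + 0.6403) / 0.0235
log10(1.94) = 0.287802
S = (0.287802 + 0.6403) / 0.0235 = 0.928102 / 0.0235
S = 39.5

Shore A = 39.5


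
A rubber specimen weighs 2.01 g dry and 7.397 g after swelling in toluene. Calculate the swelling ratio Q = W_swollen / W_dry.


Q = W_swollen / W_dry
Q = 7.397 / 2.01
Q = 3.68

Q = 3.68


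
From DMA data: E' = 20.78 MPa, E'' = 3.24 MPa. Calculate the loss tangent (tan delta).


tan delta = E'' / E'
= 3.24 / 20.78
= 0.1559

tan delta = 0.1559


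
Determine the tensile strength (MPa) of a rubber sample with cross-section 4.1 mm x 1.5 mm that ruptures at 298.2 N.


Area = width * thickness = 4.1 * 1.5 = 6.15 mm^2
TS = force / area = 298.2 / 6.15 = 48.49 MPa

48.49 MPa


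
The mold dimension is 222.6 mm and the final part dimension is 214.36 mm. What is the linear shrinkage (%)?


Shrinkage = (mold - part) / mold * 100
= (222.6 - 214.36) / 222.6 * 100
= 8.24 / 222.6 * 100
= 3.7%

3.7%


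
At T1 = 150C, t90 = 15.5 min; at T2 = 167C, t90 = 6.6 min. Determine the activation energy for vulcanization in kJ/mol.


T1 = 423.15 K, T2 = 440.15 K
1/T1 - 1/T2 = 9.1275e-05
ln(t1/t2) = ln(15.5/6.6) = 0.8538
Ea = 8.314 * 0.8538 / 9.1275e-05 = 77767.3377 J/mol
Ea = 77.77 kJ/mol

77.77 kJ/mol


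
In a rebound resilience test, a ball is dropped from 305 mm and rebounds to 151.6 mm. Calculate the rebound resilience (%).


Resilience = h_rebound / h_drop * 100
= 151.6 / 305 * 100
= 49.7%

49.7%


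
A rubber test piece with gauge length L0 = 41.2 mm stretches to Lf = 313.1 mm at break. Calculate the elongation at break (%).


Elongation = (Lf - L0) / L0 * 100
= (313.1 - 41.2) / 41.2 * 100
= 271.9 / 41.2 * 100
= 660.0%

660.0%


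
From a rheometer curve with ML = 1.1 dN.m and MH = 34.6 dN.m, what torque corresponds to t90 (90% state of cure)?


M90 = ML + 0.9 * (MH - ML)
M90 = 1.1 + 0.9 * (34.6 - 1.1)
M90 = 1.1 + 0.9 * 33.5
M90 = 31.25 dN.m

31.25 dN.m


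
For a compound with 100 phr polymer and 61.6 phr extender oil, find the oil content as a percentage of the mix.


Oil % = oil / (100 + oil) * 100
= 61.6 / (100 + 61.6) * 100
= 61.6 / 161.6 * 100
= 38.12%

38.12%


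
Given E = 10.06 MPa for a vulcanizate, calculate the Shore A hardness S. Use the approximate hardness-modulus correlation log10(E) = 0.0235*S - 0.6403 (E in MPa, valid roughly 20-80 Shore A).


log10(E) = 0.0235*S - 0.6403  =>  S = (log10(E) + 0.6403) / 0.0235
log10(10.06) = 1.002598
S = (1.002598 + 0.6403) / 0.0235 = 1.642898 / 0.0235
S = 69.9

Shore A = 69.9


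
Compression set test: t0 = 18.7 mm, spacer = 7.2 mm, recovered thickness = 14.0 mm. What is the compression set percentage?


CS = (t0 - recovered) / (t0 - ts) * 100
= (18.7 - 14.0) / (18.7 - 7.2) * 100
= 4.7 / 11.5 * 100
= 40.9%

40.9%


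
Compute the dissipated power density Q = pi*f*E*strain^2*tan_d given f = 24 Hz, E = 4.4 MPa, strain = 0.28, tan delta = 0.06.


Q = pi * f * E * strain^2 * tan_d
= pi * 24 * 4.4 * 0.28^2 * 0.06
= pi * 24 * 4.4 * 0.0784 * 0.06
= 1.5606

Q = 1.5606


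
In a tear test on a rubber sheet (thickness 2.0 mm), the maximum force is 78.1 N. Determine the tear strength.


Tear strength = force / thickness
= 78.1 / 2.0
= 39.05 N/mm

39.05 N/mm


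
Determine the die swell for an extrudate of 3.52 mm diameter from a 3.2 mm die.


Die swell ratio = D_extrudate / D_die
= 3.52 / 3.2
= 1.1

Die swell = 1.1


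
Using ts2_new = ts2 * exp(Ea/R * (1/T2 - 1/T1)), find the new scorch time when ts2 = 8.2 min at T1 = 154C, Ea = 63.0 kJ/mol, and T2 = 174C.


Convert temperatures: T1 = 154 + 273.15 = 427.15 K, T2 = 174 + 273.15 = 447.15 K
ts2_new = 8.2 * exp(63000 / 8.314 * (1/447.15 - 1/427.15))
1/T2 - 1/T1 = -1.0471e-04
ts2_new = 3.71 min

3.71 min


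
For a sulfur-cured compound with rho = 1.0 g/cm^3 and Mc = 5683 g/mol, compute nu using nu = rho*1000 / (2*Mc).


nu = rho * 1000 / (2 * Mc)
nu = 1.0 * 1000 / (2 * 5683)
nu = 1000.0 / 11366
nu = 0.0880 mol/L

0.0880 mol/L


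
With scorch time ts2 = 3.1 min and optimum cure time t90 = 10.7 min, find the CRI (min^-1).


CRI = 100 / (t90 - ts2)
= 100 / (10.7 - 3.1)
= 100 / 7.6
= 13.16 min^-1

13.16 min^-1


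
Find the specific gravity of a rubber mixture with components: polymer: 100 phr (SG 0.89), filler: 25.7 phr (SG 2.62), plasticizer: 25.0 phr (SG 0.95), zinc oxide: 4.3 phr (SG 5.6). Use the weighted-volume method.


Sum of weights = 155.0
Volume contributions:
  polymer: 100/0.89 = 112.3596
  filler: 25.7/2.62 = 9.8092
  plasticizer: 25.0/0.95 = 26.3158
  zinc oxide: 4.3/5.6 = 0.7679
Sum of volumes = 149.2524
SG = 155.0 / 149.2524 = 1.039

SG = 1.039


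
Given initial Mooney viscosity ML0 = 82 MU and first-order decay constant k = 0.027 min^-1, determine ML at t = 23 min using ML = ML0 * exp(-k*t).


ML = ML0 * exp(-k * t)
ML = 82 * exp(-0.027 * 23)
ML = 82 * 0.5374
ML = 44.07 MU

44.07 MU


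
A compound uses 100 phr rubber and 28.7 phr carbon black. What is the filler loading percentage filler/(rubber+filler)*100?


Filler % = filler / (rubber + filler) * 100
= 28.7 / (100 + 28.7) * 100
= 28.7 / 128.7 * 100
= 22.3%

22.3%


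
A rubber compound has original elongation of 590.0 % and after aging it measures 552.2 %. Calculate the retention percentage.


Retention = aged / original * 100
= 552.2 / 590.0 * 100
= 93.6%

93.6%


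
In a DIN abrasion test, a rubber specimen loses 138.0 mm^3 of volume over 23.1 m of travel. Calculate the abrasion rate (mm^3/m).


Rate = volume_loss / distance
= 138.0 / 23.1
= 5.974 mm^3/m

5.974 mm^3/m


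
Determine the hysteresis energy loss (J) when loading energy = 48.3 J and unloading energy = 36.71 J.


Hysteresis loss = loading - unloading
= 48.3 - 36.71
= 11.59 J

11.59 J


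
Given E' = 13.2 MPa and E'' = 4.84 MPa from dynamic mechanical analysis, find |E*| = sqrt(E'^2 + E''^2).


|E*| = sqrt(E'^2 + E''^2)
= sqrt(13.2^2 + 4.84^2)
= sqrt(174.2400 + 23.4256)
= 14.059 MPa

14.059 MPa


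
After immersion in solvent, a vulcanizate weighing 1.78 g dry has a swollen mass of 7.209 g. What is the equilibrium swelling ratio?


Q = W_swollen / W_dry
Q = 7.209 / 1.78
Q = 4.05

Q = 4.05


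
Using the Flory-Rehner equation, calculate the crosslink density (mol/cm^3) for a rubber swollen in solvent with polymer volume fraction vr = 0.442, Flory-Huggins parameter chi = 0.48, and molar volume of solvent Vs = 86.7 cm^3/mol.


ln(1 - vr) = ln(1 - 0.442) = -0.5834
Numerator = -((-0.5834) + 0.442 + 0.48 * 0.442^2) = 0.0476
Denominator = 86.7 * (0.442^(1/3) - 0.442/2) = 46.8823
nu = 0.0476 / 46.8823 = 0.0010 mol/cm^3

0.0010 mol/cm^3


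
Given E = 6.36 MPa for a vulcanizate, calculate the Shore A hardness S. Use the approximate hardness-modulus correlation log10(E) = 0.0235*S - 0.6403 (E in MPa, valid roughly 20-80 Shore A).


log10(E) = 0.0235*S - 0.6403  =>  S = (log10(E) + 0.6403) / 0.0235
log10(6.36) = 0.803457
S = (0.803457 + 0.6403) / 0.0235 = 1.443757 / 0.0235
S = 61.4

Shore A = 61.4


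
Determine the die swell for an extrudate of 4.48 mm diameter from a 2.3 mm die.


Die swell ratio = D_extrudate / D_die
= 4.48 / 2.3
= 1.948

Die swell = 1.948


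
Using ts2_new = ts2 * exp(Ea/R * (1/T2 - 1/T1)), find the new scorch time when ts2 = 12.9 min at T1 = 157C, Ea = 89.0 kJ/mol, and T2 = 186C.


Convert temperatures: T1 = 157 + 273.15 = 430.15 K, T2 = 186 + 273.15 = 459.15 K
ts2_new = 12.9 * exp(89000 / 8.314 * (1/459.15 - 1/430.15))
1/T2 - 1/T1 = -1.4683e-04
ts2_new = 2.68 min

2.68 min


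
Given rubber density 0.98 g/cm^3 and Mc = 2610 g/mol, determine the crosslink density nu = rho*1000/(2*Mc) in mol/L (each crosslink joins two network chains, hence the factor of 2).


nu = rho * 1000 / (2 * Mc)
nu = 0.98 * 1000 / (2 * 2610)
nu = 980.0 / 5220
nu = 0.1877 mol/L

0.1877 mol/L


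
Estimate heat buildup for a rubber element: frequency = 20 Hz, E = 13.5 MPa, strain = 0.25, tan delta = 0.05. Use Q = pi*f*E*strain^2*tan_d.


Q = pi * f * E * strain^2 * tan_d
= pi * 20 * 13.5 * 0.25^2 * 0.05
= pi * 20 * 13.5 * 0.0625 * 0.05
= 2.6507

Q = 2.6507


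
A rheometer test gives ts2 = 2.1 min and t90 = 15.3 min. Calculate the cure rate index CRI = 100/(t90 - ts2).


CRI = 100 / (t90 - ts2)
= 100 / (15.3 - 2.1)
= 100 / 13.2
= 7.58 min^-1

7.58 min^-1


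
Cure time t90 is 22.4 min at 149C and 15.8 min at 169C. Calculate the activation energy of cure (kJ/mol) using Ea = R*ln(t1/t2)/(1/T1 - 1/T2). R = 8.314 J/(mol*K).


T1 = 422.15 K, T2 = 442.15 K
1/T1 - 1/T2 = 1.0715e-04
ln(t1/t2) = ln(22.4/15.8) = 0.3491
Ea = 8.314 * 0.3491 / 1.0715e-04 = 27083.5355 J/mol
Ea = 27.08 kJ/mol

27.08 kJ/mol


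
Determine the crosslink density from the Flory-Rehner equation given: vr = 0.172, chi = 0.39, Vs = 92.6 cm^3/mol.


ln(1 - vr) = ln(1 - 0.172) = -0.1887
Numerator = -((-0.1887) + 0.172 + 0.39 * 0.172^2) = 0.0052
Denominator = 92.6 * (0.172^(1/3) - 0.172/2) = 43.5340
nu = 0.0052 / 43.5340 = 1.1955e-04 mol/cm^3

1.1955e-04 mol/cm^3


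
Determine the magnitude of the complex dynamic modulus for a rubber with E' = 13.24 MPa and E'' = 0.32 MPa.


|E*| = sqrt(E'^2 + E''^2)
= sqrt(13.24^2 + 0.32^2)
= sqrt(175.2976 + 0.1024)
= 13.244 MPa

13.244 MPa


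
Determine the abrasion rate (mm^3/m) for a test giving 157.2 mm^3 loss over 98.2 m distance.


Rate = volume_loss / distance
= 157.2 / 98.2
= 1.601 mm^3/m

1.601 mm^3/m


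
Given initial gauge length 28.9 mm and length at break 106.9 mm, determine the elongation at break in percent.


Elongation = (Lf - L0) / L0 * 100
= (106.9 - 28.9) / 28.9 * 100
= 78.0 / 28.9 * 100
= 269.9%

269.9%


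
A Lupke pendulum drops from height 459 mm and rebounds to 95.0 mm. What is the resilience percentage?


Resilience = h_rebound / h_drop * 100
= 95.0 / 459 * 100
= 20.7%

20.7%


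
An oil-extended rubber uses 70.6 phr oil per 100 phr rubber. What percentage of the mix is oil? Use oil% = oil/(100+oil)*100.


Oil % = oil / (100 + oil) * 100
= 70.6 / (100 + 70.6) * 100
= 70.6 / 170.6 * 100
= 41.38%

41.38%


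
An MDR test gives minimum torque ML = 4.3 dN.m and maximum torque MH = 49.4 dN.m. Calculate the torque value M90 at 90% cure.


M90 = ML + 0.9 * (MH - ML)
M90 = 4.3 + 0.9 * (49.4 - 4.3)
M90 = 4.3 + 0.9 * 45.1
M90 = 44.89 dN.m

44.89 dN.m


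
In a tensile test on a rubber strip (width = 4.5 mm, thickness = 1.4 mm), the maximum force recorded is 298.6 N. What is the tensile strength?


Area = width * thickness = 4.5 * 1.4 = 6.3 mm^2
TS = force / area = 298.6 / 6.3 = 47.4 MPa

47.4 MPa


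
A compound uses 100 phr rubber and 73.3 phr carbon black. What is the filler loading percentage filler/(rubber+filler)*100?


Filler % = filler / (rubber + filler) * 100
= 73.3 / (100 + 73.3) * 100
= 73.3 / 173.3 * 100
= 42.3%

42.3%


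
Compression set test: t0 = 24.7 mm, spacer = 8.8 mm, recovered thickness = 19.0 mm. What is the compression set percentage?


CS = (t0 - recovered) / (t0 - ts) * 100
= (24.7 - 19.0) / (24.7 - 8.8) * 100
= 5.7 / 15.9 * 100
= 35.8%

35.8%


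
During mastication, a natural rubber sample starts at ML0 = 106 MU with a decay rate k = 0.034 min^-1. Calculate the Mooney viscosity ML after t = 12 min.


ML = ML0 * exp(-k * t)
ML = 106 * exp(-0.034 * 12)
ML = 106 * 0.6650
ML = 70.49 MU

70.49 MU


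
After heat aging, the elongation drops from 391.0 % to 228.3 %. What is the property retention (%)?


Retention = aged / original * 100
= 228.3 / 391.0 * 100
= 58.4%

58.4%


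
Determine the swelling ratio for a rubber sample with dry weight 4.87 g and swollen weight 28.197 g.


Q = W_swollen / W_dry
Q = 28.197 / 4.87
Q = 5.79

Q = 5.79


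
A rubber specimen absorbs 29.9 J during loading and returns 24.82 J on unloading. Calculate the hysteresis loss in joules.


Hysteresis loss = loading - unloading
= 29.9 - 24.82
= 5.08 J

5.08 J


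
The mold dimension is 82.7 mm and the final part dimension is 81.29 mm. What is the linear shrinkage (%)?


Shrinkage = (mold - part) / mold * 100
= (82.7 - 81.29) / 82.7 * 100
= 1.41 / 82.7 * 100
= 1.7%

1.7%


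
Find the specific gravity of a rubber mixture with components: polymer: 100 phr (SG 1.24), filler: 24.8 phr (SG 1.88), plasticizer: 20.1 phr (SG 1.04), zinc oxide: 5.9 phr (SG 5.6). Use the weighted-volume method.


Sum of weights = 150.8
Volume contributions:
  polymer: 100/1.24 = 80.6452
  filler: 24.8/1.88 = 13.1915
  plasticizer: 20.1/1.04 = 19.3269
  zinc oxide: 5.9/5.6 = 1.0536
Sum of volumes = 114.2171
SG = 150.8 / 114.2171 = 1.32

SG = 1.32


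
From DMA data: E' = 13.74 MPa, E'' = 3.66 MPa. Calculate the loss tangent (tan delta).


tan delta = E'' / E'
= 3.66 / 13.74
= 0.2664

tan delta = 0.2664


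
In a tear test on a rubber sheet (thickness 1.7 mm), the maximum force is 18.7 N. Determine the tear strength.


Tear strength = force / thickness
= 18.7 / 1.7
= 11.0 N/mm

11.0 N/mm


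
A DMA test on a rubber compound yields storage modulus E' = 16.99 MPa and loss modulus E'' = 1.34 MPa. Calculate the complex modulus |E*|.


|E*| = sqrt(E'^2 + E''^2)
= sqrt(16.99^2 + 1.34^2)
= sqrt(288.6601 + 1.7956)
= 17.043 MPa

17.043 MPa


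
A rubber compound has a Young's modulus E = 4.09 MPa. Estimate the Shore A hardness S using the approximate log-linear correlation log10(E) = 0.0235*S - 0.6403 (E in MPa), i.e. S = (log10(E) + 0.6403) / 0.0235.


log10(E) = 0.0235*S - 0.6403  =>  S = (log10(E) + 0.6403) / 0.0235
log10(4.09) = 0.611723
S = (0.611723 + 0.6403) / 0.0235 = 1.252023 / 0.0235
S = 53.3

Shore A = 53.3


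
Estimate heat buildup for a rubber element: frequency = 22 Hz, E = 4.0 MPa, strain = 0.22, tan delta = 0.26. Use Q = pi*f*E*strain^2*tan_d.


Q = pi * f * E * strain^2 * tan_d
= pi * 22 * 4.0 * 0.22^2 * 0.26
= pi * 22 * 4.0 * 0.0484 * 0.26
= 3.4790

Q = 3.4790


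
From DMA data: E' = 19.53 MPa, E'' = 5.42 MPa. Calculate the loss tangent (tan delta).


tan delta = E'' / E'
= 5.42 / 19.53
= 0.2775

tan delta = 0.2775


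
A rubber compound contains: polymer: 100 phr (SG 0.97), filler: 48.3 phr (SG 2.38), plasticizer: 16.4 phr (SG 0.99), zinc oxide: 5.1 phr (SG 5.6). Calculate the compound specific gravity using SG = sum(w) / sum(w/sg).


Sum of weights = 169.8
Volume contributions:
  polymer: 100/0.97 = 103.0928
  filler: 48.3/2.38 = 20.2941
  plasticizer: 16.4/0.99 = 16.5657
  zinc oxide: 5.1/5.6 = 0.9107
Sum of volumes = 140.8633
SG = 169.8 / 140.8633 = 1.205

SG = 1.205


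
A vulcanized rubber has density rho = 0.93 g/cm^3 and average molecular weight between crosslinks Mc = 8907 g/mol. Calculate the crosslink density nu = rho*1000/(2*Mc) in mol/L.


nu = rho * 1000 / (2 * Mc)
nu = 0.93 * 1000 / (2 * 8907)
nu = 930.0 / 17814
nu = 0.0522 mol/L

0.0522 mol/L


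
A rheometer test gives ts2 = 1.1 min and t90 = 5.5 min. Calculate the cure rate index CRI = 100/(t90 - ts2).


CRI = 100 / (t90 - ts2)
= 100 / (5.5 - 1.1)
= 100 / 4.4
= 22.73 min^-1

22.73 min^-1


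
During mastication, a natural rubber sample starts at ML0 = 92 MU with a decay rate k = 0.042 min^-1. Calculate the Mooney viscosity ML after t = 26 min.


ML = ML0 * exp(-k * t)
ML = 92 * exp(-0.042 * 26)
ML = 92 * 0.3355
ML = 30.87 MU

30.87 MU


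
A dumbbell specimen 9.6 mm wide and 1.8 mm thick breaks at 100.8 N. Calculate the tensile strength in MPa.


Area = width * thickness = 9.6 * 1.8 = 17.28 mm^2
TS = force / area = 100.8 / 17.28 = 5.83 MPa

5.83 MPa


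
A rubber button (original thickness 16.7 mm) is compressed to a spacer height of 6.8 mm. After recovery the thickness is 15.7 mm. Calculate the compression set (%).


CS = (t0 - recovered) / (t0 - ts) * 100
= (16.7 - 15.7) / (16.7 - 6.8) * 100
= 1.0 / 9.9 * 100
= 10.1%

10.1%


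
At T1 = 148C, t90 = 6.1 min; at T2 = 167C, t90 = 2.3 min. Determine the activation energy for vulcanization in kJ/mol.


T1 = 421.15 K, T2 = 440.15 K
1/T1 - 1/T2 = 1.0250e-04
ln(t1/t2) = ln(6.1/2.3) = 0.9754
Ea = 8.314 * 0.9754 / 1.0250e-04 = 79116.6008 J/mol
Ea = 79.12 kJ/mol

79.12 kJ/mol


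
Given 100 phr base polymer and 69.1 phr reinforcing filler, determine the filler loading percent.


Filler % = filler / (rubber + filler) * 100
= 69.1 / (100 + 69.1) * 100
= 69.1 / 169.1 * 100
= 40.86%

40.86%


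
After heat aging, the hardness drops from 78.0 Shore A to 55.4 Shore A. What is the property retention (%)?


Retention = aged / original * 100
= 55.4 / 78.0 * 100
= 71.0%

71.0%


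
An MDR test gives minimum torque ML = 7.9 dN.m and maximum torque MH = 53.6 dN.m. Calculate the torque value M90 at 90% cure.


M90 = ML + 0.9 * (MH - ML)
M90 = 7.9 + 0.9 * (53.6 - 7.9)
M90 = 7.9 + 0.9 * 45.7
M90 = 49.03 dN.m

49.03 dN.m


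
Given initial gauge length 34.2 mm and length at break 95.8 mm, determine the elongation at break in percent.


Elongation = (Lf - L0) / L0 * 100
= (95.8 - 34.2) / 34.2 * 100
= 61.6 / 34.2 * 100
= 180.1%

180.1%


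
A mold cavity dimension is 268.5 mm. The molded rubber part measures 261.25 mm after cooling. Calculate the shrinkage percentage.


Shrinkage = (mold - part) / mold * 100
= (268.5 - 261.25) / 268.5 * 100
= 7.25 / 268.5 * 100
= 2.7%

2.7%


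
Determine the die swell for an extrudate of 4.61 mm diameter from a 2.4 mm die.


Die swell ratio = D_extrudate / D_die
= 4.61 / 2.4
= 1.921

Die swell = 1.921


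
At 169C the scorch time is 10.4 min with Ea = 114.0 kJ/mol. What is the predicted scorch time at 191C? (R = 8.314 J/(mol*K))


Convert temperatures: T1 = 169 + 273.15 = 442.15 K, T2 = 191 + 273.15 = 464.15 K
ts2_new = 10.4 * exp(114000 / 8.314 * (1/464.15 - 1/442.15))
1/T2 - 1/T1 = -1.0720e-04
ts2_new = 2.39 min

2.39 min


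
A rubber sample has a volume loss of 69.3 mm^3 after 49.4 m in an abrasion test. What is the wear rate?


Rate = volume_loss / distance
= 69.3 / 49.4
= 1.403 mm^3/m

1.403 mm^3/m


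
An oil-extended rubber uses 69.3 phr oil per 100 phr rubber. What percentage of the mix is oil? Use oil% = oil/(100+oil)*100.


Oil % = oil / (100 + oil) * 100
= 69.3 / (100 + 69.3) * 100
= 69.3 / 169.3 * 100
= 40.93%

40.93%


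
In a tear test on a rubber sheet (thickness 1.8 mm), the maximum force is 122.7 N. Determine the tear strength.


Tear strength = force / thickness
= 122.7 / 1.8
= 68.17 N/mm

68.17 N/mm


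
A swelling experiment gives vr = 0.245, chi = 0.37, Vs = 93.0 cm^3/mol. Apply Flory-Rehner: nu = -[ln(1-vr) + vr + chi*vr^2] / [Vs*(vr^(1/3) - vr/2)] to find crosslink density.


ln(1 - vr) = ln(1 - 0.245) = -0.2810
Numerator = -((-0.2810) + 0.245 + 0.37 * 0.245^2) = 0.0138
Denominator = 93.0 * (0.245^(1/3) - 0.245/2) = 46.8006
nu = 0.0138 / 46.8006 = 2.9547e-04 mol/cm^3

2.9547e-04 mol/cm^3


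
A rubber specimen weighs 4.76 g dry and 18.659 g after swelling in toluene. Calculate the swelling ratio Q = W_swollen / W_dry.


Q = W_swollen / W_dry
Q = 18.659 / 4.76
Q = 3.92

Q = 3.92


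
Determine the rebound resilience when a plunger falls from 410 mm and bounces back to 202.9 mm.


Resilience = h_rebound / h_drop * 100
= 202.9 / 410 * 100
= 49.5%

49.5%


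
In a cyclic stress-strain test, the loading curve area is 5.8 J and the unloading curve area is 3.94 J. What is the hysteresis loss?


Hysteresis loss = loading - unloading
= 5.8 - 3.94
= 1.86 J

1.86 J


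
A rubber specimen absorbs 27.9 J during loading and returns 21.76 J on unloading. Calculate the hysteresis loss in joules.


Hysteresis loss = loading - unloading
= 27.9 - 21.76
= 6.14 J

6.14 J


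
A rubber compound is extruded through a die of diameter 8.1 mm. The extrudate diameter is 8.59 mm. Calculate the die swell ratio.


Die swell ratio = D_extrudate / D_die
= 8.59 / 8.1
= 1.06

Die swell = 1.06


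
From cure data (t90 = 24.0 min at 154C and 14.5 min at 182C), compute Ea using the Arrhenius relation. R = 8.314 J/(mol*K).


T1 = 427.15 K, T2 = 455.15 K
1/T1 - 1/T2 = 1.4402e-04
ln(t1/t2) = ln(24.0/14.5) = 0.5039
Ea = 8.314 * 0.5039 / 1.4402e-04 = 29089.4674 J/mol
Ea = 29.09 kJ/mol

29.09 kJ/mol


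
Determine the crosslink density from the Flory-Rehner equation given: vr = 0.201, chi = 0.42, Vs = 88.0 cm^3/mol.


ln(1 - vr) = ln(1 - 0.201) = -0.2244
Numerator = -((-0.2244) + 0.201 + 0.42 * 0.201^2) = 0.0064
Denominator = 88.0 * (0.201^(1/3) - 0.201/2) = 42.7043
nu = 0.0064 / 42.7043 = 1.5047e-04 mol/cm^3

1.5047e-04 mol/cm^3


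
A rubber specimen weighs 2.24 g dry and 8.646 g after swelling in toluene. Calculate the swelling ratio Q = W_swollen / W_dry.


Q = W_swollen / W_dry
Q = 8.646 / 2.24
Q = 3.86

Q = 3.86


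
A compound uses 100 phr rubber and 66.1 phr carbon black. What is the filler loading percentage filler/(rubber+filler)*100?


Filler % = filler / (rubber + filler) * 100
= 66.1 / (100 + 66.1) * 100
= 66.1 / 166.1 * 100
= 39.8%

39.8%


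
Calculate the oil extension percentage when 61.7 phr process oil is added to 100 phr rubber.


Oil % = oil / (100 + oil) * 100
= 61.7 / (100 + 61.7) * 100
= 61.7 / 161.7 * 100
= 38.16%

38.16%


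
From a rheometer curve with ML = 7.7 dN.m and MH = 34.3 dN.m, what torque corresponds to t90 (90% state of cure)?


M90 = ML + 0.9 * (MH - ML)
M90 = 7.7 + 0.9 * (34.3 - 7.7)
M90 = 7.7 + 0.9 * 26.6
M90 = 31.64 dN.m

31.64 dN.m


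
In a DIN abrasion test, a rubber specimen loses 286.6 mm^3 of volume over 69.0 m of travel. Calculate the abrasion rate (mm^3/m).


Rate = volume_loss / distance
= 286.6 / 69.0
= 4.154 mm^3/m

4.154 mm^3/m


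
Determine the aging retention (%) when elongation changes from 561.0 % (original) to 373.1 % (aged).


Retention = aged / original * 100
= 373.1 / 561.0 * 100
= 66.5%

66.5%


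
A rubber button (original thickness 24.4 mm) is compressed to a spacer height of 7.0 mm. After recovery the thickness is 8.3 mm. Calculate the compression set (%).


CS = (t0 - recovered) / (t0 - ts) * 100
= (24.4 - 8.3) / (24.4 - 7.0) * 100
= 16.1 / 17.4 * 100
= 92.5%

92.5%


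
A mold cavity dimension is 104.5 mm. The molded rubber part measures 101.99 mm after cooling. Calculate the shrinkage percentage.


Shrinkage = (mold - part) / mold * 100
= (104.5 - 101.99) / 104.5 * 100
= 2.51 / 104.5 * 100
= 2.4%

2.4%


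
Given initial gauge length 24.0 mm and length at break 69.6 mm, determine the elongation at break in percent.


Elongation = (Lf - L0) / L0 * 100
= (69.6 - 24.0) / 24.0 * 100
= 45.6 / 24.0 * 100
= 190.0%

190.0%


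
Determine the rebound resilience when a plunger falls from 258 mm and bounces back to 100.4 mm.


Resilience = h_rebound / h_drop * 100
= 100.4 / 258 * 100
= 38.9%

38.9%


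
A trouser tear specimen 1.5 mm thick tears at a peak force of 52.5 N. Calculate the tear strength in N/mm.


Tear strength = force / thickness
= 52.5 / 1.5
= 35.0 N/mm

35.0 N/mm


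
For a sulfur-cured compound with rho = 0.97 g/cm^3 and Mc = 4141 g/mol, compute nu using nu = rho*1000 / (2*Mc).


nu = rho * 1000 / (2 * Mc)
nu = 0.97 * 1000 / (2 * 4141)
nu = 970.0 / 8282
nu = 0.1171 mol/L

0.1171 mol/L


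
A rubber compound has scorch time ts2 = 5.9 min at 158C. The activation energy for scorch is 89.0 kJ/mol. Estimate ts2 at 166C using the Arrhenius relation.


Convert temperatures: T1 = 158 + 273.15 = 431.15 K, T2 = 166 + 273.15 = 439.15 K
ts2_new = 5.9 * exp(89000 / 8.314 * (1/439.15 - 1/431.15))
1/T2 - 1/T1 = -4.2252e-05
ts2_new = 3.75 min

3.75 min


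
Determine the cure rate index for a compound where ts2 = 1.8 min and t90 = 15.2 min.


CRI = 100 / (t90 - ts2)
= 100 / (15.2 - 1.8)
= 100 / 13.4
= 7.46 min^-1

7.46 min^-1


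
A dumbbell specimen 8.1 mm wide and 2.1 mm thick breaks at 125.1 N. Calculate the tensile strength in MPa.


Area = width * thickness = 8.1 * 2.1 = 17.01 mm^2
TS = force / area = 125.1 / 17.01 = 7.35 MPa

7.35 MPa


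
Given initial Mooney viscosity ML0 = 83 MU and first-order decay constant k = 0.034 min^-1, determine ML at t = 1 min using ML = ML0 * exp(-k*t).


ML = ML0 * exp(-k * t)
ML = 83 * exp(-0.034 * 1)
ML = 83 * 0.9666
ML = 80.23 MU

80.23 MU


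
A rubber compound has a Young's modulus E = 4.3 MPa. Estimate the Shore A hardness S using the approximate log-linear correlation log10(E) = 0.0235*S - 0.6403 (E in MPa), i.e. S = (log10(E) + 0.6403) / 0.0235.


log10(E) = 0.0235*S - 0.6403  =>  S = (log10(E) + 0.6403) / 0.0235
log10(4.3) = 0.633468
S = (0.633468 + 0.6403) / 0.0235 = 1.273768 / 0.0235
S = 54.2

Shore A = 54.2


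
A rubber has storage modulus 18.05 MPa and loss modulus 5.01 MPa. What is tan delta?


tan delta = E'' / E'
= 5.01 / 18.05
= 0.2776

tan delta = 0.2776


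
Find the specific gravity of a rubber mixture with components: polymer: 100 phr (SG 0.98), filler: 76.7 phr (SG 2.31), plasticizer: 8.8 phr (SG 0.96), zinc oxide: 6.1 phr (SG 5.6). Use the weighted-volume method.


Sum of weights = 191.6
Volume contributions:
  polymer: 100/0.98 = 102.0408
  filler: 76.7/2.31 = 33.2035
  plasticizer: 8.8/0.96 = 9.1667
  zinc oxide: 6.1/5.6 = 1.0893
Sum of volumes = 145.5002
SG = 191.6 / 145.5002 = 1.317

SG = 1.317


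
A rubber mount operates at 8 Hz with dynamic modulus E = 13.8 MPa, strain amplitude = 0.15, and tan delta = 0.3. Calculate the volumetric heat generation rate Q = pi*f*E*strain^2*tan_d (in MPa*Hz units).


Q = pi * f * E * strain^2 * tan_d
= pi * 8 * 13.8 * 0.15^2 * 0.3
= pi * 8 * 13.8 * 0.0225 * 0.3
= 2.3411

Q = 2.3411


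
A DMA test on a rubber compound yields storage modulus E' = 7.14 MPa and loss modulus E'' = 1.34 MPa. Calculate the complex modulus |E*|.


|E*| = sqrt(E'^2 + E''^2)
= sqrt(7.14^2 + 1.34^2)
= sqrt(50.9796 + 1.7956)
= 7.265 MPa

7.265 MPa


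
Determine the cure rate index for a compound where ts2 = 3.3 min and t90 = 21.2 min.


CRI = 100 / (t90 - ts2)
= 100 / (21.2 - 3.3)
= 100 / 17.9
= 5.59 min^-1

5.59 min^-1


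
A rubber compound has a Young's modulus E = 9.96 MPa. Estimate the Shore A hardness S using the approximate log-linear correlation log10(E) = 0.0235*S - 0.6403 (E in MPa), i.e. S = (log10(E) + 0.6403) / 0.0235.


log10(E) = 0.0235*S - 0.6403  =>  S = (log10(E) + 0.6403) / 0.0235
log10(9.96) = 0.998259
S = (0.998259 + 0.6403) / 0.0235 = 1.638559 / 0.0235
S = 69.7

Shore A = 69.7


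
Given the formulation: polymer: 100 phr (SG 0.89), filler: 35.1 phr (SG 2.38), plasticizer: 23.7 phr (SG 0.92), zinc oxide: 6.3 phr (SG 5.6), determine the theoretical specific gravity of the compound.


Sum of weights = 165.1
Volume contributions:
  polymer: 100/0.89 = 112.3596
  filler: 35.1/2.38 = 14.7479
  plasticizer: 23.7/0.92 = 25.7609
  zinc oxide: 6.3/5.6 = 1.1250
Sum of volumes = 153.9933
SG = 165.1 / 153.9933 = 1.072

SG = 1.072


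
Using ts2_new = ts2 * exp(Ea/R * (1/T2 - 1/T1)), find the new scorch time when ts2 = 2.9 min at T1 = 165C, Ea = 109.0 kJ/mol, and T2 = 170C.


Convert temperatures: T1 = 165 + 273.15 = 438.15 K, T2 = 170 + 273.15 = 443.15 K
ts2_new = 2.9 * exp(109000 / 8.314 * (1/443.15 - 1/438.15))
1/T2 - 1/T1 = -2.5751e-05
ts2_new = 2.07 min

2.07 min


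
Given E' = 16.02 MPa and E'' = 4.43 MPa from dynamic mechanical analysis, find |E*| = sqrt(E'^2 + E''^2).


|E*| = sqrt(E'^2 + E''^2)
= sqrt(16.02^2 + 4.43^2)
= sqrt(256.6404 + 19.6249)
= 16.621 MPa

16.621 MPa


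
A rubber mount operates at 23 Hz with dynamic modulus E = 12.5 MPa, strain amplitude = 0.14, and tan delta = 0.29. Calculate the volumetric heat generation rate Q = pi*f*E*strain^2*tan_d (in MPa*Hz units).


Q = pi * f * E * strain^2 * tan_d
= pi * 23 * 12.5 * 0.14^2 * 0.29
= pi * 23 * 12.5 * 0.0196 * 0.29
= 5.1338

Q = 5.1338
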